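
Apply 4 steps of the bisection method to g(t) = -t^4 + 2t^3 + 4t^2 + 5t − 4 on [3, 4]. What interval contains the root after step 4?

[3.4375, 3.5]

t = 3.5 gives g = -1.8125, negative; keep [3, 3.5]
t = 3.25 gives g = 11.589844, positive; keep [3.25, 3.5]
t = 3.375 gives g = 5.577881, positive; keep [3.375, 3.5]
t = 3.4375 gives g = 2.0635, positive; keep [3.4375, 3.5]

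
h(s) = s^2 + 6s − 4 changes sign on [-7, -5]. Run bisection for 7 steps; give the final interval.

[-6.609375, -6.59375]

h(-6) = -4 < 0, so the root lies in [-7, -6]
h(-6.5) = -0.75 < 0, so the root lies in [-7, -6.5]
h(-6.75) = 1.0625 > 0, so the root lies in [-6.75, -6.5]
h(-6.625) = 0.1406 > 0, so the root lies in [-6.625, -6.5]
h(-6.5625) = -0.3086 < 0, so the root lies in [-6.625, -6.5625]
h(-6.59375) = -0.085 < 0, so the root lies in [-6.625, -6.59375]
h(-6.609375) = 0.0276 > 0, so the root lies in [-6.609375, -6.59375]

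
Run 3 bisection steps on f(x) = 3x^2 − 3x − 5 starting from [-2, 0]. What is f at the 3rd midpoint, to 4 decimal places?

-1.0625

m = -1, f(m) = 1 (+); new bracket [-1, 0]
m = -0.5, f(m) = -2.75 (−); new bracket [-1, -0.5]
m = -0.75, f(m) = -1.0625 (−); new bracket [-1, -0.75]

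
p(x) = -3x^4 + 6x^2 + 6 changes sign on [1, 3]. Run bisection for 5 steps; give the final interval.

[1.625, 1.6875]

x = 2 gives p = -18, negative; keep [1, 2]
x = 1.5 gives p = 4.3125, positive; keep [1.5, 2]
x = 1.75 gives p = -3.761719, negative; keep [1.5, 1.75]
x = 1.625 gives p = 0.925, positive; keep [1.625, 1.75]
x = 1.6875 gives p = -1.2415, negative; keep [1.625, 1.6875]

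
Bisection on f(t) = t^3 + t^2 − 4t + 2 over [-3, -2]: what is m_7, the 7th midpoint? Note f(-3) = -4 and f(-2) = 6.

f(-2.5) = 2.625 > 0, so the root lies in [-3, -2.5]
f(-2.75) = -0.234375 < 0, so the root lies in [-2.75, -2.5]
f(-2.625) = 1.302734 > 0, so the root lies in [-2.75, -2.625]
f(-2.6875) = 0.5618 > 0, so the root lies in [-2.75, -2.6875]
f(-2.71875) = 0.1707 > 0, so the root lies in [-2.75, -2.71875]
f(-2.734375) = -0.0301 < 0, so the root lies in [-2.734375, -2.71875]
f(-2.7265625) = 0.0707 > 0, so the root lies in [-2.734375, -2.7265625]

-2.7265625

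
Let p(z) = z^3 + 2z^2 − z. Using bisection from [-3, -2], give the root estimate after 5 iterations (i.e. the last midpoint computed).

z = -2.5 gives p = -0.625, negative; keep [-2.5, -2]
z = -2.25 gives p = 0.984375, positive; keep [-2.5, -2.25]
z = -2.375 gives p = 0.259766, positive; keep [-2.5, -2.375]
z = -2.4375 gives p = -0.1619, negative; keep [-2.4375, -2.375]
z = -2.40625 gives p = 0.054, positive; keep [-2.4375, -2.40625]

-2.40625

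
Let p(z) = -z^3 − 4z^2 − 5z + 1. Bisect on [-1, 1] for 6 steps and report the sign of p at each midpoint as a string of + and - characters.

+--+-+

midpoint 0: p = 1 > 0 → [0, 1]
midpoint 0.5: p = -2.625 < 0 → [0, 0.5]
midpoint 0.25: p = -0.515625 < 0 → [0, 0.25]
midpoint 0.125: p = 0.3105 > 0 → [0.125, 0.25]
midpoint 0.1875: p = -0.0847 < 0 → [0.125, 0.1875]
midpoint 0.15625: p = 0.1173 > 0 → [0.15625, 0.1875]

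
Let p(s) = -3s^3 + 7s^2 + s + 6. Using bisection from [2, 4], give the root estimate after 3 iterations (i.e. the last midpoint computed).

2.75

m = 3, p(m) = -9 (−); new bracket [2, 3]
m = 2.5, p(m) = 5.375 (+); new bracket [2.5, 3]
m = 2.75, p(m) = -0.703125 (−); new bracket [2.5, 2.75]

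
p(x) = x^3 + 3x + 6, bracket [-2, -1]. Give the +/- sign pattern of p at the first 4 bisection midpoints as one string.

-+--

p(-1.5) = -1.875 < 0, so the root lies in [-1.5, -1]
p(-1.25) = 0.296875 > 0, so the root lies in [-1.5, -1.25]
p(-1.375) = -0.724609 < 0, so the root lies in [-1.375, -1.25]
p(-1.3125) = -0.1985 < 0, so the root lies in [-1.3125, -1.25]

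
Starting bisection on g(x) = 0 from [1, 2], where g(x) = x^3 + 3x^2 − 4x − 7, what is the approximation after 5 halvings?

midpoint 1.5: g = -2.875 < 0 → [1.5, 2]
midpoint 1.75: g = 0.546875 > 0 → [1.5, 1.75]
midpoint 1.625: g = -1.287109 < 0 → [1.625, 1.75]
midpoint 1.6875: g = -0.4016 < 0 → [1.6875, 1.75]
midpoint 1.71875: g = 0.0647 > 0 → [1.6875, 1.71875]

1.71875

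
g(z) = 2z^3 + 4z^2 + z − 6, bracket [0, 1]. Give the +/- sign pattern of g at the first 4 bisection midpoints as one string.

midpoint 0.5: g = -4.25 < 0 → [0.5, 1]
midpoint 0.75: g = -2.15625 < 0 → [0.75, 1]
midpoint 0.875: g = -0.722656 < 0 → [0.875, 1]
midpoint 0.9375: g = 0.1011 > 0 → [0.875, 0.9375]

---+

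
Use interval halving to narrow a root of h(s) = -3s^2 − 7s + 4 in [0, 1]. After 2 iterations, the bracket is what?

m = 0.5, h(m) = -0.25 (−); new bracket [0, 0.5]
m = 0.25, h(m) = 2.0625 (+); new bracket [0.25, 0.5]

[0.25, 0.5]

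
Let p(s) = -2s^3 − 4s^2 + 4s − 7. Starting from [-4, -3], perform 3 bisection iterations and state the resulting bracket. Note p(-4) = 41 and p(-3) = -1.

[-3.125, -3]

p(-3.5) = 15.75 > 0, so the root lies in [-3.5, -3]
p(-3.25) = 6.40625 > 0, so the root lies in [-3.25, -3]
p(-3.125) = 2.472656 > 0, so the root lies in [-3.125, -3]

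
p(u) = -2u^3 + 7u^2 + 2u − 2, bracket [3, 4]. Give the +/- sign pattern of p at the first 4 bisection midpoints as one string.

midpoint 3.5: p = 5 > 0 → [3.5, 4]
midpoint 3.75: p = -1.53125 < 0 → [3.5, 3.75]
midpoint 3.625: p = 1.964844 > 0 → [3.625, 3.75]
midpoint 3.6875: p = 0.2759 > 0 → [3.6875, 3.75]

+-++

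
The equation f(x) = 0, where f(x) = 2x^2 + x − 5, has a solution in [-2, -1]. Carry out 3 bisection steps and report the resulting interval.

m = -1.5, f(m) = -2 (−); new bracket [-2, -1.5]
m = -1.75, f(m) = -0.625 (−); new bracket [-2, -1.75]
m = -1.875, f(m) = 0.15625 (+); new bracket [-1.875, -1.75]

[-1.875, -1.75]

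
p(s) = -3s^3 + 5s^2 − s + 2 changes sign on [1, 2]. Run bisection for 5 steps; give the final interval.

p(1.5) = 1.625 > 0, so the root lies in [1.5, 2]
p(1.75) = -0.515625 < 0, so the root lies in [1.5, 1.75]
p(1.625) = 0.705078 > 0, so the root lies in [1.625, 1.75]
p(1.6875) = 0.1345 > 0, so the root lies in [1.6875, 1.75]
p(1.71875) = -0.1803 < 0, so the root lies in [1.6875, 1.71875]

[1.6875, 1.71875]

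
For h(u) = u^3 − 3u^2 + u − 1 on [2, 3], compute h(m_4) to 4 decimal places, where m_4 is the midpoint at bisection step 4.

midpoint 2.5: h = -1.625 < 0 → [2.5, 3]
midpoint 2.75: h = -0.140625 < 0 → [2.75, 3]
midpoint 2.875: h = 0.841797 > 0 → [2.75, 2.875]
midpoint 2.8125: h = 0.3293 > 0 → [2.75, 2.8125]

0.3293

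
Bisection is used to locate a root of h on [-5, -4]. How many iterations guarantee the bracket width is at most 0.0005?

Width after n steps is 1/2^n. Need 2^n ≥ 1/0.0005 = 2000.
2^10 = 1024 < 2000 ≤ 2^11 = 2048, so n = 11.

11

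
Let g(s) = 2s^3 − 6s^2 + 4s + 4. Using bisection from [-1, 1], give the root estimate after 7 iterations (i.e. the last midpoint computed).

-0.515625

s = 0 gives g = 4, positive; keep [-1, 0]
s = -0.5 gives g = 0.25, positive; keep [-1, -0.5]
s = -0.75 gives g = -3.21875, negative; keep [-0.75, -0.5]
s = -0.625 gives g = -1.332, negative; keep [-0.625, -0.5]
s = -0.5625 gives g = -0.5044, negative; keep [-0.5625, -0.5]
s = -0.53125 gives g = -0.1182, negative; keep [-0.53125, -0.5]
s = -0.515625 gives g = 0.0681, positive; keep [-0.53125, -0.515625]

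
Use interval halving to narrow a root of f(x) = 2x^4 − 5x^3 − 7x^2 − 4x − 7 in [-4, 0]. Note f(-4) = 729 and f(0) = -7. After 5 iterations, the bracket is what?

[-1.25, -1.125]

f(-2) = 45 > 0, so the root lies in [-2, 0]
f(-1) = -3 < 0, so the root lies in [-2, -1]
f(-1.5) = 10.25 > 0, so the root lies in [-1.5, -1]
f(-1.25) = 1.7109 > 0, so the root lies in [-1.25, -1]
f(-1.125) = -1.0366 < 0, so the root lies in [-1.25, -1.125]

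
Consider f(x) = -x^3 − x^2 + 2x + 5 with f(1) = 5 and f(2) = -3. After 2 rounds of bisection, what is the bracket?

[1.75, 2]

midpoint 1.5: f = 2.375 > 0 → [1.5, 2]
midpoint 1.75: f = 0.078125 > 0 → [1.75, 2]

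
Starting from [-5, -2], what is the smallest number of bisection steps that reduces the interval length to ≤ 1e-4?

15

Width after n steps is 3/2^n. Need 2^n ≥ 3/1e-4 = 30000.
2^14 = 16384 < 30000 ≤ 2^15 = 32768, so n = 15.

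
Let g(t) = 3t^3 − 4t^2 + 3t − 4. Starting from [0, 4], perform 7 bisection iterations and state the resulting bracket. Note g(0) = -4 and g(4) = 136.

[1.3125, 1.34375]

g(2) = 10 > 0, so the root lies in [0, 2]
g(1) = -2 < 0, so the root lies in [1, 2]
g(1.5) = 1.625 > 0, so the root lies in [1, 1.5]
g(1.25) = -0.6406 < 0, so the root lies in [1.25, 1.5]
g(1.375) = 0.3613 > 0, so the root lies in [1.25, 1.375]
g(1.3125) = -0.1702 < 0, so the root lies in [1.3125, 1.375]
g(1.34375) = 0.0877 > 0, so the root lies in [1.3125, 1.34375]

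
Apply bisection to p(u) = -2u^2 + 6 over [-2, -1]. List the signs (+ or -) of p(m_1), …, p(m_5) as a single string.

+-+++

midpoint -1.5: p = 1.5 > 0 → [-2, -1.5]
midpoint -1.75: p = -0.125 < 0 → [-1.75, -1.5]
midpoint -1.625: p = 0.71875 > 0 → [-1.75, -1.625]
midpoint -1.6875: p = 0.3047 > 0 → [-1.75, -1.6875]
midpoint -1.71875: p = 0.0918 > 0 → [-1.75, -1.71875]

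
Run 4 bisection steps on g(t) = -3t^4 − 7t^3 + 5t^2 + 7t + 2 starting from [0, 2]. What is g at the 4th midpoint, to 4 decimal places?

1.4309

m = 1, g(m) = 4 (+); new bracket [1, 2]
m = 1.5, g(m) = -15.0625 (−); new bracket [1, 1.5]
m = 1.25, g(m) = -2.433594 (−); new bracket [1, 1.25]
m = 1.125, g(m) = 1.4309 (+); new bracket [1.125, 1.25]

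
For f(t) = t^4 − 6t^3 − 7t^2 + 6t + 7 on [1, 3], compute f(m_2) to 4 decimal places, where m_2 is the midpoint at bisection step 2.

t = 2 gives f = -41, negative; keep [1, 2]
t = 1.5 gives f = -14.9375, negative; keep [1, 1.5]

-14.9375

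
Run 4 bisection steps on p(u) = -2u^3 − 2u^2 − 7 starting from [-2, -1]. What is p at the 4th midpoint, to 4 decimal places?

p(-1.5) = -4.75 < 0, so the root lies in [-2, -1.5]
p(-1.75) = -2.40625 < 0, so the root lies in [-2, -1.75]
p(-1.875) = -0.847656 < 0, so the root lies in [-2, -1.875]
p(-1.9375) = 0.0386 > 0, so the root lies in [-1.9375, -1.875]

0.0386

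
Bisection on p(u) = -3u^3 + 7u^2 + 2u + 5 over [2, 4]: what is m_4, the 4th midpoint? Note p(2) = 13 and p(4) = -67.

2.875

u = 3 gives p = -7, negative; keep [2, 3]
u = 2.5 gives p = 6.875, positive; keep [2.5, 3]
u = 2.75 gives p = 1.046875, positive; keep [2.75, 3]
u = 2.875 gives p = -2.6816, negative; keep [2.75, 2.875]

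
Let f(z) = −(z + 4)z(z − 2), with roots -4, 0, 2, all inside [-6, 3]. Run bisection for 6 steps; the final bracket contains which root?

-4

f(-1.5) = -13.125 < 0, so the root lies in [-6, -1.5]
f(-3.75) = -5.390625 < 0, so the root lies in [-6, -3.75]
f(-4.875) = 29.326172 > 0, so the root lies in [-4.875, -3.75]
f(-4.3125) = 8.5071 > 0, so the root lies in [-4.3125, -3.75]
f(-4.03125) = 0.7598 > 0, so the root lies in [-4.03125, -3.75]
f(-3.890625) = -2.5067 < 0, so the root lies in [-4.03125, -3.890625]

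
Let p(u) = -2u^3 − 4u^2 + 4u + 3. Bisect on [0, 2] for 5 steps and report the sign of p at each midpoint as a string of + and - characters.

+---+

u = 1 gives p = 1, positive; keep [1, 2]
u = 1.5 gives p = -6.75, negative; keep [1, 1.5]
u = 1.25 gives p = -2.15625, negative; keep [1, 1.25]
u = 1.125 gives p = -0.4102, negative; keep [1, 1.125]
u = 1.0625 gives p = 0.3354, positive; keep [1.0625, 1.125]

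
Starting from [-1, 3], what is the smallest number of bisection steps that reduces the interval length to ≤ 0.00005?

17

Width after n steps is 4/2^n. Need 2^n ≥ 4/0.00005 = 80000.
2^16 = 65536 < 80000 ≤ 2^17 = 131072, so n = 17.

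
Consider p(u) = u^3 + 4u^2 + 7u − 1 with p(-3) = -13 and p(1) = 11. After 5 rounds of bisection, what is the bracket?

p(-1) = -5 < 0, so the root lies in [-1, 1]
p(0) = -1 < 0, so the root lies in [0, 1]
p(0.5) = 3.625 > 0, so the root lies in [0, 0.5]
p(0.25) = 1.0156 > 0, so the root lies in [0, 0.25]
p(0.125) = -0.0605 < 0, so the root lies in [0.125, 0.25]

[0.125, 0.25]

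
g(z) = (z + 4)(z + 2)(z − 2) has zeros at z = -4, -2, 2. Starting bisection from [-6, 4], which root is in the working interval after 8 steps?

z = -1 gives g = -9, negative; keep [-1, 4]
z = 1.5 gives g = -9.625, negative; keep [1.5, 4]
z = 2.75 gives g = 24.046875, positive; keep [1.5, 2.75]
z = 2.125 gives g = 3.1582, positive; keep [1.5, 2.125]
z = 1.8125 gives g = -4.155, negative; keep [1.8125, 2.125]
z = 1.96875 gives g = -0.7403, negative; keep [1.96875, 2.125]
z = 2.046875 gives g = 1.1471, positive; keep [1.96875, 2.046875]
z = 2.0078125 gives g = 0.1881, positive; keep [1.96875, 2.0078125]

2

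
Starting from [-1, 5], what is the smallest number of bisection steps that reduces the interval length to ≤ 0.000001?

Width after n steps is 6/2^n. Need 2^n ≥ 6/0.000001 = 6000000.
2^22 = 4194304 < 6000000 ≤ 2^23 = 8388608, so n = 23.

23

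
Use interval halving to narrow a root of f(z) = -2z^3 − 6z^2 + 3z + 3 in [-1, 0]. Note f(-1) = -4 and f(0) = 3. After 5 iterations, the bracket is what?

[-0.5625, -0.53125]

m = -0.5, f(m) = 0.25 (+); new bracket [-1, -0.5]
m = -0.75, f(m) = -1.78125 (−); new bracket [-0.75, -0.5]
m = -0.625, f(m) = -0.730469 (−); new bracket [-0.625, -0.5]
m = -0.5625, f(m) = -0.23 (−); new bracket [-0.5625, -0.5]
m = -0.53125, f(m) = 0.0128 (+); new bracket [-0.5625, -0.53125]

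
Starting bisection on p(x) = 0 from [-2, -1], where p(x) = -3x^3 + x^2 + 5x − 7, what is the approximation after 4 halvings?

-1.5625

p(-1.5) = -2.125 < 0, so the root lies in [-2, -1.5]
p(-1.75) = 3.390625 > 0, so the root lies in [-1.75, -1.5]
p(-1.625) = 0.388672 > 0, so the root lies in [-1.625, -1.5]
p(-1.5625) = -0.927 < 0, so the root lies in [-1.625, -1.5625]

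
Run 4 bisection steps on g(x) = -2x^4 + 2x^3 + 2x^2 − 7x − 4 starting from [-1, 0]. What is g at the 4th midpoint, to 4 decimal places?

0.0141

midpoint -0.5: g = -0.375 < 0 → [-1, -0.5]
midpoint -0.75: g = 0.898438 > 0 → [-0.75, -0.5]
midpoint -0.625: g = 0.362793 > 0 → [-0.625, -0.5]
midpoint -0.5625: g = 0.0141 > 0 → [-0.5625, -0.5]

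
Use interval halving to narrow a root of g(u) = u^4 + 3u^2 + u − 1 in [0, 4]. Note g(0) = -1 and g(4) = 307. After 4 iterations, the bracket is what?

[0.25, 0.5]

midpoint 2: g = 29 > 0 → [0, 2]
midpoint 1: g = 4 > 0 → [0, 1]
midpoint 0.5: g = 0.3125 > 0 → [0, 0.5]
midpoint 0.25: g = -0.5586 < 0 → [0.25, 0.5]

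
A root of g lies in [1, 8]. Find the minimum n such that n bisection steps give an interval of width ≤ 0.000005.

Width after n steps is 7/2^n. Need 2^n ≥ 7/0.000005 = 1400000.
2^20 = 1048576 < 1400000 ≤ 2^21 = 2097152, so n = 21.

21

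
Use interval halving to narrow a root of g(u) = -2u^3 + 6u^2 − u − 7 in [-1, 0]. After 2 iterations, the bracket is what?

[-1, -0.75]

m = -0.5, g(m) = -4.75 (−); new bracket [-1, -0.5]
m = -0.75, g(m) = -2.03125 (−); new bracket [-1, -0.75]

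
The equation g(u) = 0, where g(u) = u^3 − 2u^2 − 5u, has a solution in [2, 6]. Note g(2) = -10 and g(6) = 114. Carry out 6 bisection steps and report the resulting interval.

[3.4375, 3.5]

u = 4 gives g = 12, positive; keep [2, 4]
u = 3 gives g = -6, negative; keep [3, 4]
u = 3.5 gives g = 0.875, positive; keep [3, 3.5]
u = 3.25 gives g = -3.0469, negative; keep [3.25, 3.5]
u = 3.375 gives g = -1.2129, negative; keep [3.375, 3.5]
u = 3.4375 gives g = -0.2014, negative; keep [3.4375, 3.5]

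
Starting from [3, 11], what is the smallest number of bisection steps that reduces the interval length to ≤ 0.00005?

Width after n steps is 8/2^n. Need 2^n ≥ 8/0.00005 = 160000.
2^17 = 131072 < 160000 ≤ 2^18 = 262144, so n = 18.

18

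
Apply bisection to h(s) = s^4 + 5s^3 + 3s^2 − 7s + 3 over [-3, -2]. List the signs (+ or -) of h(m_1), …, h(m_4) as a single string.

+---

midpoint -2.5: h = 0.1875 > 0 → [-3, -2.5]
midpoint -2.75: h = -1.855469 < 0 → [-2.75, -2.5]
midpoint -2.625: h = -0.911865 < 0 → [-2.625, -2.5]
midpoint -2.5625: h = -0.3777 < 0 → [-2.5625, -2.5]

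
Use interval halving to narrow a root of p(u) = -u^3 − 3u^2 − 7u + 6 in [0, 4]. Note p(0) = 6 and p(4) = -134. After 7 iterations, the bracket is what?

m = 2, p(m) = -28 (−); new bracket [0, 2]
m = 1, p(m) = -5 (−); new bracket [0, 1]
m = 0.5, p(m) = 1.625 (+); new bracket [0.5, 1]
m = 0.75, p(m) = -1.3594 (−); new bracket [0.5, 0.75]
m = 0.625, p(m) = 0.209 (+); new bracket [0.625, 0.75]
m = 0.6875, p(m) = -0.5554 (−); new bracket [0.625, 0.6875]
m = 0.65625, p(m) = -0.1684 (−); new bracket [0.625, 0.65625]

[0.625, 0.65625]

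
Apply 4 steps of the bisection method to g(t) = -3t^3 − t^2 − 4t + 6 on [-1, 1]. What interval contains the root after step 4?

[0.75, 0.875]

midpoint 0: g = 6 > 0 → [0, 1]
midpoint 0.5: g = 3.375 > 0 → [0.5, 1]
midpoint 0.75: g = 1.171875 > 0 → [0.75, 1]
midpoint 0.875: g = -0.2754 < 0 → [0.75, 0.875]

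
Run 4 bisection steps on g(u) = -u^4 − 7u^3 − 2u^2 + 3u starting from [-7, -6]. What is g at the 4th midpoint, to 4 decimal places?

-16.0444

u = -6.5 gives g = 33.3125, positive; keep [-7, -6.5]
u = -6.75 gives g = -34.488281, negative; keep [-6.75, -6.5]
u = -6.625 gives g = 1.384521, positive; keep [-6.75, -6.625]
u = -6.6875 gives g = -16.0444, negative; keep [-6.6875, -6.625]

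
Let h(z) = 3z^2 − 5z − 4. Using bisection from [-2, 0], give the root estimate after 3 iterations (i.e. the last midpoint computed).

-0.75

m = -1, h(m) = 4 (+); new bracket [-1, 0]
m = -0.5, h(m) = -0.75 (−); new bracket [-1, -0.5]
m = -0.75, h(m) = 1.4375 (+); new bracket [-0.75, -0.5]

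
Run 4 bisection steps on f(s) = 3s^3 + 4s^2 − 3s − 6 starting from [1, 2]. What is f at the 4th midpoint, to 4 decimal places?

f(1.5) = 8.625 > 0, so the root lies in [1, 1.5]
f(1.25) = 2.359375 > 0, so the root lies in [1, 1.25]
f(1.125) = -0.041016 < 0, so the root lies in [1.125, 1.25]
f(1.1875) = 1.1018 > 0, so the root lies in [1.125, 1.1875]

1.1018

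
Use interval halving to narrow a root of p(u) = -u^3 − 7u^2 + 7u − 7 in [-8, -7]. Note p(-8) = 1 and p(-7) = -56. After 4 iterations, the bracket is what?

[-8, -7.9375]

midpoint -7.5: p = -31.375 < 0 → [-8, -7.5]
midpoint -7.75: p = -16.203125 < 0 → [-8, -7.75]
midpoint -7.875: p = -7.861328 < 0 → [-8, -7.875]
midpoint -7.9375: p = -3.4963 < 0 → [-8, -7.9375]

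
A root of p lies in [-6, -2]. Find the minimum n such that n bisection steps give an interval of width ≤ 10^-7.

26

Width after n steps is 4/2^n. Need 2^n ≥ 4/10^-7 = 40000000.
2^25 = 33554432 < 40000000 ≤ 2^26 = 67108864, so n = 26.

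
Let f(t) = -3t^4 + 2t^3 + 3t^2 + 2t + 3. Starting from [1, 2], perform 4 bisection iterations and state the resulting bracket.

[1.6875, 1.75]

f(1.5) = 4.3125 > 0, so the root lies in [1.5, 2]
f(1.75) = -1.730469 < 0, so the root lies in [1.5, 1.75]
f(1.625) = 1.835205 > 0, so the root lies in [1.625, 1.75]
f(1.6875) = 0.2014 > 0, so the root lies in [1.6875, 1.75]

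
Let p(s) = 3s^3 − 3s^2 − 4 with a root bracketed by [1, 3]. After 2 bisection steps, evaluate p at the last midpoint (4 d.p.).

-0.6250

s = 2 gives p = 8, positive; keep [1, 2]
s = 1.5 gives p = -0.625, negative; keep [1.5, 2]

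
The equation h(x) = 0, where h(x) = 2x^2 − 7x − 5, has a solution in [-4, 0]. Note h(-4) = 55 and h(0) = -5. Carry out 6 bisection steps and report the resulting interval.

[-0.625, -0.5625]

midpoint -2: h = 17 > 0 → [-2, 0]
midpoint -1: h = 4 > 0 → [-1, 0]
midpoint -0.5: h = -1 < 0 → [-1, -0.5]
midpoint -0.75: h = 1.375 > 0 → [-0.75, -0.5]
midpoint -0.625: h = 0.1562 > 0 → [-0.625, -0.5]
midpoint -0.5625: h = -0.4297 < 0 → [-0.625, -0.5625]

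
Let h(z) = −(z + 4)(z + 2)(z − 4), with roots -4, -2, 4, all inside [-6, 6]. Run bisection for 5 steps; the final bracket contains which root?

4

midpoint 0: h = 32 > 0 → [0, 6]
midpoint 3: h = 35 > 0 → [3, 6]
midpoint 4.5: h = -27.625 < 0 → [3, 4.5]
midpoint 3.75: h = 11.1406 > 0 → [3.75, 4.5]
midpoint 4.125: h = -6.2207 < 0 → [3.75, 4.125]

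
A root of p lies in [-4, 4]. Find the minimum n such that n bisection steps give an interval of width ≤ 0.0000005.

24

Width after n steps is 8/2^n. Need 2^n ≥ 8/0.0000005 = 16000000.
2^23 = 8388608 < 16000000 ≤ 2^24 = 16777216, so n = 24.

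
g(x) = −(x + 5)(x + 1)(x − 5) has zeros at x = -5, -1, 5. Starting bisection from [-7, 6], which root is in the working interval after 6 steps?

m = -0.5, g(m) = 12.375 (+); new bracket [-0.5, 6]
m = 2.75, g(m) = 65.390625 (+); new bracket [2.75, 6]
m = 4.375, g(m) = 31.494141 (+); new bracket [4.375, 6]
m = 5.1875, g(m) = -11.8191 (−); new bracket [4.375, 5.1875]
m = 4.78125, g(m) = 12.3698 (+); new bracket [4.78125, 5.1875]
m = 4.984375, g(m) = 0.9336 (+); new bracket [4.984375, 5.1875]

5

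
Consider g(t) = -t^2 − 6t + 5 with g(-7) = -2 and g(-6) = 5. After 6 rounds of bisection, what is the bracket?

[-6.75, -6.734375]

g(-6.5) = 1.75 > 0, so the root lies in [-7, -6.5]
g(-6.75) = -0.0625 < 0, so the root lies in [-6.75, -6.5]
g(-6.625) = 0.859375 > 0, so the root lies in [-6.75, -6.625]
g(-6.6875) = 0.4023 > 0, so the root lies in [-6.75, -6.6875]
g(-6.71875) = 0.1709 > 0, so the root lies in [-6.75, -6.71875]
g(-6.734375) = 0.0544 > 0, so the root lies in [-6.75, -6.734375]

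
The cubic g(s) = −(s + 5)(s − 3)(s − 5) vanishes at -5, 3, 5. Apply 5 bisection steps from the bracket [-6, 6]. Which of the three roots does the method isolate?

-5

midpoint 0: g = -75 < 0 → [-6, 0]
midpoint -3: g = -96 < 0 → [-6, -3]
midpoint -4.5: g = -35.625 < 0 → [-6, -4.5]
midpoint -5.25: g = 21.1406 > 0 → [-5.25, -4.5]
midpoint -4.875: g = -9.7207 < 0 → [-5.25, -4.875]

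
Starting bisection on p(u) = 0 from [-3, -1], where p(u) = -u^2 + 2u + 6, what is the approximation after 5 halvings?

u = -2 gives p = -2, negative; keep [-2, -1]
u = -1.5 gives p = 0.75, positive; keep [-2, -1.5]
u = -1.75 gives p = -0.5625, negative; keep [-1.75, -1.5]
u = -1.625 gives p = 0.1094, positive; keep [-1.75, -1.625]
u = -1.6875 gives p = -0.2227, negative; keep [-1.6875, -1.625]

-1.6875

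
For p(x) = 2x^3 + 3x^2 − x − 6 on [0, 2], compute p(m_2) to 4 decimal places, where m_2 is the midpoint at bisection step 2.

6.0000

midpoint 1: p = -2 < 0 → [1, 2]
midpoint 1.5: p = 6 > 0 → [1, 1.5]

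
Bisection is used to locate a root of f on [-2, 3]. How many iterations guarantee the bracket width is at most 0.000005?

20

Width after n steps is 5/2^n. Need 2^n ≥ 5/0.000005 = 1000000.
2^19 = 524288 < 1000000 ≤ 2^20 = 1048576, so n = 20.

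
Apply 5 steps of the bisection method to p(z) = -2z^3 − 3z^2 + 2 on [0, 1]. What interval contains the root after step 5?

[0.65625, 0.6875]

p(0.5) = 1 > 0, so the root lies in [0.5, 1]
p(0.75) = -0.53125 < 0, so the root lies in [0.5, 0.75]
p(0.625) = 0.339844 > 0, so the root lies in [0.625, 0.75]
p(0.6875) = -0.0679 < 0, so the root lies in [0.625, 0.6875]
p(0.65625) = 0.1428 > 0, so the root lies in [0.65625, 0.6875]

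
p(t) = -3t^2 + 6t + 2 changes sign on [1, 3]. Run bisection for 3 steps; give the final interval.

[2.25, 2.5]

p(2) = 2 > 0, so the root lies in [2, 3]
p(2.5) = -1.75 < 0, so the root lies in [2, 2.5]
p(2.25) = 0.3125 > 0, so the root lies in [2.25, 2.5]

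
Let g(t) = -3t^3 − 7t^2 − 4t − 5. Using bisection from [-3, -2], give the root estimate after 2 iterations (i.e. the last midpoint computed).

t = -2.5 gives g = 8.125, positive; keep [-2.5, -2]
t = -2.25 gives g = 2.734375, positive; keep [-2.25, -2]

-2.25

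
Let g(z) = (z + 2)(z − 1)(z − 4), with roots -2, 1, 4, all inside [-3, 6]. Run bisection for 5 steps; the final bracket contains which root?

m = 1.5, g(m) = -4.375 (−); new bracket [1.5, 6]
m = 3.75, g(m) = -3.953125 (−); new bracket [3.75, 6]
m = 4.875, g(m) = 23.310547 (+); new bracket [3.75, 4.875]
m = 4.3125, g(m) = 6.5344 (+); new bracket [3.75, 4.3125]
m = 4.03125, g(m) = 0.5713 (+); new bracket [3.75, 4.03125]

4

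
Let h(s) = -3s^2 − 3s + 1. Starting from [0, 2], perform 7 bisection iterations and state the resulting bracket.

[0.25, 0.265625]

m = 1, h(m) = -5 (−); new bracket [0, 1]
m = 0.5, h(m) = -1.25 (−); new bracket [0, 0.5]
m = 0.25, h(m) = 0.0625 (+); new bracket [0.25, 0.5]
m = 0.375, h(m) = -0.5469 (−); new bracket [0.25, 0.375]
m = 0.3125, h(m) = -0.2305 (−); new bracket [0.25, 0.3125]
m = 0.28125, h(m) = -0.0811 (−); new bracket [0.25, 0.28125]
m = 0.265625, h(m) = -0.0085 (−); new bracket [0.25, 0.265625]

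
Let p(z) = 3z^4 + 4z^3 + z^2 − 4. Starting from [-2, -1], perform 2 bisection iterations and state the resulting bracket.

m = -1.5, p(m) = -0.0625 (−); new bracket [-2, -1.5]
m = -1.75, p(m) = 5.761719 (+); new bracket [-1.75, -1.5]

[-1.75, -1.5]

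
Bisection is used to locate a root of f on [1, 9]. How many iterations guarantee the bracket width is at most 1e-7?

Width after n steps is 8/2^n. Need 2^n ≥ 8/1e-7 = 80000000.
2^26 = 67108864 < 80000000 ≤ 2^27 = 134217728, so n = 27.

27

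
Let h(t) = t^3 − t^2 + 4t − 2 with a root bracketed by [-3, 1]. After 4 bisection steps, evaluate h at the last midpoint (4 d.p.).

0.8594

h(-1) = -8 < 0, so the root lies in [-1, 1]
h(0) = -2 < 0, so the root lies in [0, 1]
h(0.5) = -0.125 < 0, so the root lies in [0.5, 1]
h(0.75) = 0.8594 > 0, so the root lies in [0.5, 0.75]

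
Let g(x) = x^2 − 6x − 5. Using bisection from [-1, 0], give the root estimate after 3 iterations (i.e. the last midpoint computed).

g(-0.5) = -1.75 < 0, so the root lies in [-1, -0.5]
g(-0.75) = 0.0625 > 0, so the root lies in [-0.75, -0.5]
g(-0.625) = -0.859375 < 0, so the root lies in [-0.75, -0.625]

-0.625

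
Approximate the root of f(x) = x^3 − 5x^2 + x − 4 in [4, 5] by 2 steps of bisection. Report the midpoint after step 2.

f(4.5) = -9.625 < 0, so the root lies in [4.5, 5]
f(4.75) = -4.890625 < 0, so the root lies in [4.75, 5]

4.75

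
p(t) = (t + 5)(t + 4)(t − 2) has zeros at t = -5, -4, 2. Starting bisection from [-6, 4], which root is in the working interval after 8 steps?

t = -1 gives p = -36, negative; keep [-1, 4]
t = 1.5 gives p = -17.875, negative; keep [1.5, 4]
t = 2.75 gives p = 39.234375, positive; keep [1.5, 2.75]
t = 2.125 gives p = 5.4551, positive; keep [1.5, 2.125]
t = 1.8125 gives p = -7.4246, negative; keep [1.8125, 2.125]
t = 1.96875 gives p = -1.2998, negative; keep [1.96875, 2.125]
t = 2.046875 gives p = 1.9974, positive; keep [1.96875, 2.046875]
t = 2.0078125 gives p = 0.3289, positive; keep [1.96875, 2.0078125]

2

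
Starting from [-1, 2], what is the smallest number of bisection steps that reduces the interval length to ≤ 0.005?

10

Width after n steps is 3/2^n. Need 2^n ≥ 3/0.005 = 600.
2^9 = 512 < 600 ≤ 2^10 = 1024, so n = 10.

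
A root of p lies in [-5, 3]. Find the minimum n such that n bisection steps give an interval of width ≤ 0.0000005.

Width after n steps is 8/2^n. Need 2^n ≥ 8/0.0000005 = 16000000.
2^23 = 8388608 < 16000000 ≤ 2^24 = 16777216, so n = 24.

24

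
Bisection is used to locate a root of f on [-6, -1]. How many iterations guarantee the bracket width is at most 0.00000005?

27

Width after n steps is 5/2^n. Need 2^n ≥ 5/0.00000005 = 100000000.
2^26 = 67108864 < 100000000 ≤ 2^27 = 134217728, so n = 27.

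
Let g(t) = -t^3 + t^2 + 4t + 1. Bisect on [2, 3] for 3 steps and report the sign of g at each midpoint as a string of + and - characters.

+-+

midpoint 2.5: g = 1.625 > 0 → [2.5, 3]
midpoint 2.75: g = -1.234375 < 0 → [2.5, 2.75]
midpoint 2.625: g = 0.302734 > 0 → [2.625, 2.75]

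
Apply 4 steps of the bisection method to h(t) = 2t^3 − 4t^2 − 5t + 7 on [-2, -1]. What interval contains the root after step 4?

midpoint -1.5: h = -1.25 < 0 → [-1.5, -1]
midpoint -1.25: h = 3.09375 > 0 → [-1.5, -1.25]
midpoint -1.375: h = 1.113281 > 0 → [-1.5, -1.375]
midpoint -1.4375: h = -0.019 < 0 → [-1.4375, -1.375]

[-1.4375, -1.375]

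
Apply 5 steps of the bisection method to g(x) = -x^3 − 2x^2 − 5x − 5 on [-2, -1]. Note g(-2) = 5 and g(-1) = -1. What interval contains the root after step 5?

[-1.25, -1.21875]

m = -1.5, g(m) = 1.375 (+); new bracket [-1.5, -1]
m = -1.25, g(m) = 0.078125 (+); new bracket [-1.25, -1]
m = -1.125, g(m) = -0.482422 (−); new bracket [-1.25, -1.125]
m = -1.1875, g(m) = -0.2083 (−); new bracket [-1.25, -1.1875]
m = -1.21875, g(m) = -0.0667 (−); new bracket [-1.25, -1.21875]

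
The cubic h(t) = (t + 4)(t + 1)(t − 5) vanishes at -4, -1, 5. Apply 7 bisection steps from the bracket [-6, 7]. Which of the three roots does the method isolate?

5

t = 0.5 gives h = -30.375, negative; keep [0.5, 7]
t = 3.75 gives h = -46.015625, negative; keep [3.75, 7]
t = 5.375 gives h = 22.412109, positive; keep [3.75, 5.375]
t = 4.5625 gives h = -20.8376, negative; keep [4.5625, 5.375]
t = 4.96875 gives h = -1.6729, negative; keep [4.96875, 5.375]
t = 5.171875 gives h = 9.7294, positive; keep [4.96875, 5.171875]
t = 5.0703125 gives h = 3.8714, positive; keep [4.96875, 5.0703125]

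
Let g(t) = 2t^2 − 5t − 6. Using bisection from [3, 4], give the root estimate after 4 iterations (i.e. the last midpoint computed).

3.4375

midpoint 3.5: g = 1 > 0 → [3, 3.5]
midpoint 3.25: g = -1.125 < 0 → [3.25, 3.5]
midpoint 3.375: g = -0.09375 < 0 → [3.375, 3.5]
midpoint 3.4375: g = 0.4453 > 0 → [3.375, 3.4375]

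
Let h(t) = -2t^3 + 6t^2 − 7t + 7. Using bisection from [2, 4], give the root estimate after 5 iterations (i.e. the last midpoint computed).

2.1875

m = 3, h(m) = -14 (−); new bracket [2, 3]
m = 2.5, h(m) = -4.25 (−); new bracket [2, 2.5]
m = 2.25, h(m) = -1.15625 (−); new bracket [2, 2.25]
m = 2.125, h(m) = 0.0273 (+); new bracket [2.125, 2.25]
m = 2.1875, h(m) = -0.5366 (−); new bracket [2.125, 2.1875]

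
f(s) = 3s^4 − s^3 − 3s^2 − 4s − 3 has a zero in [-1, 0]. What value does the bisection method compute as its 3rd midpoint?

f(-0.5) = -1.4375 < 0, so the root lies in [-1, -0.5]
f(-0.75) = -0.316406 < 0, so the root lies in [-1, -0.75]
f(-0.875) = 0.631592 > 0, so the root lies in [-0.875, -0.75]

-0.875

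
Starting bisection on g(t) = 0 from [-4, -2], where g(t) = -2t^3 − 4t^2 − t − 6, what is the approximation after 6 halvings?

m = -3, g(m) = 15 (+); new bracket [-3, -2]
m = -2.5, g(m) = 2.75 (+); new bracket [-2.5, -2]
m = -2.25, g(m) = -1.21875 (−); new bracket [-2.5, -2.25]
m = -2.375, g(m) = 0.6055 (+); new bracket [-2.375, -2.25]
m = -2.3125, g(m) = -0.3452 (−); new bracket [-2.375, -2.3125]
m = -2.34375, g(m) = 0.1203 (+); new bracket [-2.34375, -2.3125]

-2.34375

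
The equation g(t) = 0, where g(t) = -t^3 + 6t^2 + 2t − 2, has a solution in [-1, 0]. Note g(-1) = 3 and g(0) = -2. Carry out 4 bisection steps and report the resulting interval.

[-0.75, -0.6875]

t = -0.5 gives g = -1.375, negative; keep [-1, -0.5]
t = -0.75 gives g = 0.296875, positive; keep [-0.75, -0.5]
t = -0.625 gives g = -0.662109, negative; keep [-0.75, -0.625]
t = -0.6875 gives g = -0.2141, negative; keep [-0.75, -0.6875]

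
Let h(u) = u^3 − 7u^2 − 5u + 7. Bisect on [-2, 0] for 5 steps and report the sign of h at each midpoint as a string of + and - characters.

midpoint -1: h = 4 > 0 → [-2, -1]
midpoint -1.5: h = -4.625 < 0 → [-1.5, -1]
midpoint -1.25: h = 0.359375 > 0 → [-1.5, -1.25]
midpoint -1.375: h = -1.959 < 0 → [-1.375, -1.25]
midpoint -1.3125: h = -0.7571 < 0 → [-1.3125, -1.25]

+-+--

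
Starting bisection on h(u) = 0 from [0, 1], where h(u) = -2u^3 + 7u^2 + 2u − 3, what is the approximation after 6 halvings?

h(0.5) = -0.5 < 0, so the root lies in [0.5, 1]
h(0.75) = 1.59375 > 0, so the root lies in [0.5, 0.75]
h(0.625) = 0.496094 > 0, so the root lies in [0.5, 0.625]
h(0.5625) = -0.0161 < 0, so the root lies in [0.5625, 0.625]
h(0.59375) = 0.2366 > 0, so the root lies in [0.5625, 0.59375]
h(0.578125) = 0.1094 > 0, so the root lies in [0.5625, 0.578125]

0.578125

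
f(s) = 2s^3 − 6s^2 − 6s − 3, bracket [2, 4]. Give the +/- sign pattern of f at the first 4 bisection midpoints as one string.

---+

f(3) = -21 < 0, so the root lies in [3, 4]
f(3.5) = -11.75 < 0, so the root lies in [3.5, 4]
f(3.75) = -4.40625 < 0, so the root lies in [3.75, 4]
f(3.875) = 0.0273 > 0, so the root lies in [3.75, 3.875]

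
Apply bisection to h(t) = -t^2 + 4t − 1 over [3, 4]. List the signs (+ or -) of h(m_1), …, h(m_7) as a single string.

+-+++-+

midpoint 3.5: h = 0.75 > 0 → [3.5, 4]
midpoint 3.75: h = -0.0625 < 0 → [3.5, 3.75]
midpoint 3.625: h = 0.359375 > 0 → [3.625, 3.75]
midpoint 3.6875: h = 0.1523 > 0 → [3.6875, 3.75]
midpoint 3.71875: h = 0.0459 > 0 → [3.71875, 3.75]
midpoint 3.734375: h = -0.0081 < 0 → [3.71875, 3.734375]
midpoint 3.7265625: h = 0.019 > 0 → [3.7265625, 3.734375]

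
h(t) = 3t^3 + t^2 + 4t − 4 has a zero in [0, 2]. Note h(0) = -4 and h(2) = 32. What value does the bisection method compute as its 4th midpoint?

0.625

m = 1, h(m) = 4 (+); new bracket [0, 1]
m = 0.5, h(m) = -1.375 (−); new bracket [0.5, 1]
m = 0.75, h(m) = 0.828125 (+); new bracket [0.5, 0.75]
m = 0.625, h(m) = -0.377 (−); new bracket [0.625, 0.75]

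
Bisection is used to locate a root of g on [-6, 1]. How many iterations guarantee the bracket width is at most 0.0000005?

Width after n steps is 7/2^n. Need 2^n ≥ 7/0.0000005 = 14000000.
2^23 = 8388608 < 14000000 ≤ 2^24 = 16777216, so n = 24.

24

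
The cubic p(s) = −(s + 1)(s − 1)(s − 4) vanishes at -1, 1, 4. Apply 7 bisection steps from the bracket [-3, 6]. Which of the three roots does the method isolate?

s = 1.5 gives p = 3.125, positive; keep [1.5, 6]
s = 3.75 gives p = 3.265625, positive; keep [3.75, 6]
s = 4.875 gives p = -19.919922, negative; keep [3.75, 4.875]
s = 4.3125 gives p = -5.4993, negative; keep [3.75, 4.3125]
s = 4.03125 gives p = -0.4766, negative; keep [3.75, 4.03125]
s = 3.890625 gives p = 1.5462, positive; keep [3.890625, 4.03125]
s = 3.9609375 gives p = 0.5738, positive; keep [3.9609375, 4.03125]

4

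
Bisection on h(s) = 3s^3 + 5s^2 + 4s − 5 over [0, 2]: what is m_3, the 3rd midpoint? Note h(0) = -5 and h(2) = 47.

0.75

m = 1, h(m) = 7 (+); new bracket [0, 1]
m = 0.5, h(m) = -1.375 (−); new bracket [0.5, 1]
m = 0.75, h(m) = 2.078125 (+); new bracket [0.5, 0.75]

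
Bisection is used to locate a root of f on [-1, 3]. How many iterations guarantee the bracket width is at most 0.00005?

Width after n steps is 4/2^n. Need 2^n ≥ 4/0.00005 = 80000.
2^16 = 65536 < 80000 ≤ 2^17 = 131072, so n = 17.

17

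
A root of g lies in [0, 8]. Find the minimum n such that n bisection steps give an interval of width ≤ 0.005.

11

Width after n steps is 8/2^n. Need 2^n ≥ 8/0.005 = 1600.
2^10 = 1024 < 1600 ≤ 2^11 = 2048, so n = 11.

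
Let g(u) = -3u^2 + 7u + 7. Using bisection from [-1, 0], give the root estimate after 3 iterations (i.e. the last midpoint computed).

-0.875

g(-0.5) = 2.75 > 0, so the root lies in [-1, -0.5]
g(-0.75) = 0.0625 > 0, so the root lies in [-1, -0.75]
g(-0.875) = -1.421875 < 0, so the root lies in [-0.875, -0.75]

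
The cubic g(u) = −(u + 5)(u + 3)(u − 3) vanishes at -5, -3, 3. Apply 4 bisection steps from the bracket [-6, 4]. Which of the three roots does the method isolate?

m = -1, g(m) = 32 (+); new bracket [-1, 4]
m = 1.5, g(m) = 43.875 (+); new bracket [1.5, 4]
m = 2.75, g(m) = 11.140625 (+); new bracket [2.75, 4]
m = 3.375, g(m) = -20.0215 (−); new bracket [2.75, 3.375]

3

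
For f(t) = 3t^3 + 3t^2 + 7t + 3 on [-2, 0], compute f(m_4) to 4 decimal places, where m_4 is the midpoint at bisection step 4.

0.6387

midpoint -1: f = -4 < 0 → [-1, 0]
midpoint -0.5: f = -0.125 < 0 → [-0.5, 0]
midpoint -0.25: f = 1.390625 > 0 → [-0.5, -0.25]
midpoint -0.375: f = 0.6387 > 0 → [-0.5, -0.375]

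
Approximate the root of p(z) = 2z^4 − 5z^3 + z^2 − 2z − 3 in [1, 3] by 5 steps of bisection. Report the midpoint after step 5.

2.5625

z = 2 gives p = -11, negative; keep [2, 3]
z = 2.5 gives p = -1.75, negative; keep [2.5, 3]
z = 2.75 gives p = 9.460938, positive; keep [2.5, 2.75]
z = 2.625 gives p = 3.1626, positive; keep [2.5, 2.625]
z = 2.5625 gives p = 0.5447, positive; keep [2.5, 2.5625]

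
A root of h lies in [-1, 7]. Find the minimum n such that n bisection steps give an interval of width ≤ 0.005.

Width after n steps is 8/2^n. Need 2^n ≥ 8/0.005 = 1600.
2^10 = 1024 < 1600 ≤ 2^11 = 2048, so n = 11.

11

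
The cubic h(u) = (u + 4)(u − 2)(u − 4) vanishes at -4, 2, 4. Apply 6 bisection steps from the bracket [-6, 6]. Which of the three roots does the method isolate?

m = 0, h(m) = 32 (+); new bracket [-6, 0]
m = -3, h(m) = 35 (+); new bracket [-6, -3]
m = -4.5, h(m) = -27.625 (−); new bracket [-4.5, -3]
m = -3.75, h(m) = 11.1406 (+); new bracket [-4.5, -3.75]
m = -4.125, h(m) = -6.2207 (−); new bracket [-4.125, -3.75]
m = -3.9375, h(m) = 2.9456 (+); new bracket [-4.125, -3.9375]

-4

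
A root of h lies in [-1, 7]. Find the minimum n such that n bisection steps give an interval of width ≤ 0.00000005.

28

Width after n steps is 8/2^n. Need 2^n ≥ 8/0.00000005 = 160000000.
2^27 = 134217728 < 160000000 ≤ 2^28 = 268435456, so n = 28.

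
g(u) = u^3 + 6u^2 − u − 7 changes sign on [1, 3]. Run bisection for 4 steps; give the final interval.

midpoint 2: g = 23 > 0 → [1, 2]
midpoint 1.5: g = 8.375 > 0 → [1, 1.5]
midpoint 1.25: g = 3.078125 > 0 → [1, 1.25]
midpoint 1.125: g = 0.8926 > 0 → [1, 1.125]

[1, 1.125]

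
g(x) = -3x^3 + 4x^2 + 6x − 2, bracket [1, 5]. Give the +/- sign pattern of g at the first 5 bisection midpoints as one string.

-+--+

g(3) = -29 < 0, so the root lies in [1, 3]
g(2) = 2 > 0, so the root lies in [2, 3]
g(2.5) = -8.875 < 0, so the root lies in [2, 2.5]
g(2.25) = -2.4219 < 0, so the root lies in [2, 2.25]
g(2.125) = 0.0254 > 0, so the root lies in [2.125, 2.25]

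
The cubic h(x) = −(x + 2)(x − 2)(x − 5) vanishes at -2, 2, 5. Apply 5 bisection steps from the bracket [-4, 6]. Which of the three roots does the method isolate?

midpoint 1: h = -12 < 0 → [-4, 1]
midpoint -1.5: h = -11.375 < 0 → [-4, -1.5]
midpoint -2.75: h = 27.609375 > 0 → [-2.75, -1.5]
midpoint -2.125: h = 3.6738 > 0 → [-2.125, -1.5]
midpoint -1.8125: h = -4.8699 < 0 → [-2.125, -1.8125]

-2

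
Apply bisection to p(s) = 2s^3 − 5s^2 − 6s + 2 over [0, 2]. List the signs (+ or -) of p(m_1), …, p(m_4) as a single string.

--+-

midpoint 1: p = -7 < 0 → [0, 1]
midpoint 0.5: p = -2 < 0 → [0, 0.5]
midpoint 0.25: p = 0.21875 > 0 → [0.25, 0.5]
midpoint 0.375: p = -0.8477 < 0 → [0.25, 0.375]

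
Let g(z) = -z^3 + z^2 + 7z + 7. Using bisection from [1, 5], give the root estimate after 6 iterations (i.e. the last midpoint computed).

3.5625

midpoint 3: g = 10 > 0 → [3, 5]
midpoint 4: g = -13 < 0 → [3, 4]
midpoint 3.5: g = 0.875 > 0 → [3.5, 4]
midpoint 3.75: g = -5.4219 < 0 → [3.5, 3.75]
midpoint 3.625: g = -2.1191 < 0 → [3.5, 3.625]
midpoint 3.5625: g = -0.5842 < 0 → [3.5, 3.5625]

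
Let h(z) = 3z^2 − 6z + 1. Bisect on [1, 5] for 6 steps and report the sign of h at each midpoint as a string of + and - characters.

++--+-

m = 3, h(m) = 10 (+); new bracket [1, 3]
m = 2, h(m) = 1 (+); new bracket [1, 2]
m = 1.5, h(m) = -1.25 (−); new bracket [1.5, 2]
m = 1.75, h(m) = -0.3125 (−); new bracket [1.75, 2]
m = 1.875, h(m) = 0.2969 (+); new bracket [1.75, 1.875]
m = 1.8125, h(m) = -0.0195 (−); new bracket [1.8125, 1.875]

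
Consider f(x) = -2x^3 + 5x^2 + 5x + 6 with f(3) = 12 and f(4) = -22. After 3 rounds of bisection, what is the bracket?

[3.375, 3.5]

m = 3.5, f(m) = -1 (−); new bracket [3, 3.5]
m = 3.25, f(m) = 6.40625 (+); new bracket [3.25, 3.5]
m = 3.375, f(m) = 2.941406 (+); new bracket [3.375, 3.5]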